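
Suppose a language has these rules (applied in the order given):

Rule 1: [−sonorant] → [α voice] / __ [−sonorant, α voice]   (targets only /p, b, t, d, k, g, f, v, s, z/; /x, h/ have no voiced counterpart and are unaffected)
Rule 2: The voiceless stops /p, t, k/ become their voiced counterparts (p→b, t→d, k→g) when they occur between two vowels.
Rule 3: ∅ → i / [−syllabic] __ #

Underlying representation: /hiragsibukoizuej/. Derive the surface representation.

hiraksibugoizueji

Rule 1 (regressive voicing assimilation): /g/ precedes the voiceless obstruent /s/, so it devoices to [k] by assimilation. /hiragsibukoizuej/ → hiraksibukoizuej.
Rule 2 (intervocalic voicing): /k/ is a voiceless stop between vowels /u/ and /o/, so it voices to [g]. /hiraksibukoizuej/ → hiraksibugoizuej.
Rule 3 (final i-epenthesis): the form ends in the consonant /j/, so [i] is inserted word-finally. /hiraksibugoizuej/ → hiraksibugoizueji.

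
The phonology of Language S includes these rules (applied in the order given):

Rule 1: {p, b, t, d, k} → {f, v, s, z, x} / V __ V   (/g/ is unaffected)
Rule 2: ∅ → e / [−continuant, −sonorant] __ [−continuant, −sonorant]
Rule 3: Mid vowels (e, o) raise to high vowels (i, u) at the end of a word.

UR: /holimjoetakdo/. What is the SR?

holimjoesakedu

Rule 1 (intervocalic spirantization): /t/ is a stop between vowels /e/ and /a/, so it spirantizes to the fricative [s]. /holimjoetakdo/ → holimjoesakdo.
Rule 2 (stop-cluster e-epenthesis): /k/ and /d/ form a stop–stop cluster, so [e] is inserted between them. /holimjoesakdo/ → holimjoesakedo.
Rule 3 (final vowel raising): /o/ is a mid vowel in word-final position, so it raises to [u]. /holimjoesakedo/ → holimjoesakedu.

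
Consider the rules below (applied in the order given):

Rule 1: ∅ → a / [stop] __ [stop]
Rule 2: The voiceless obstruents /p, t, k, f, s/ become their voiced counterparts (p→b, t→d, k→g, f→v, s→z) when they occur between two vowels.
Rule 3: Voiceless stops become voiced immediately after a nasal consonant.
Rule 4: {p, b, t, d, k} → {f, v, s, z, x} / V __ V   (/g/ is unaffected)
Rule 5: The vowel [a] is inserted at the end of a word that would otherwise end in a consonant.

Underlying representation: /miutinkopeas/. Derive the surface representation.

miuzingoveasa

Rule 1 (stop-cluster a-epenthesis): no segment meets the environment; /miutinkopeas/ is unchanged.
Rule 2 (intervocalic voicing): /t/ is a voiceless obstruent between vowels /u/ and /i/, so it voices to [d]. /p/ is a voiceless obstruent between vowels /o/ and /e/, so it voices to [b]. /miutinkopeas/ → miudinkobeas.
Rule 3 (post-nasal voicing): /k/ is a voiceless stop immediately after the nasal /n/, so it voices to [g]. /miudinkobeas/ → miudingobeas.
Rule 4 (intervocalic spirantization): /d/ is a stop between vowels /u/ and /i/, so it spirantizes to the fricative [z]. /b/ is a stop between vowels /o/ and /e/, so it spirantizes to the fricative [v]. /miudingobeas/ → miuzingoveas.
Rule 5 (final a-epenthesis): the form ends in the consonant /s/, so [a] is inserted word-finally. /miuzingoveas/ → miuzingoveasa.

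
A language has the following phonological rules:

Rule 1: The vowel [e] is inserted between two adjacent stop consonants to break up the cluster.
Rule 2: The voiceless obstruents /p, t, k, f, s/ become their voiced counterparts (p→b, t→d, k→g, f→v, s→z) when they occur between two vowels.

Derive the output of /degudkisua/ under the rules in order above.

degudegizua

Rule 1 (stop-cluster e-epenthesis): /d/ and /k/ form a stop–stop cluster, so [e] is inserted between them. /degudkisua/ → degudekisua.
Rule 2 (intervocalic voicing): /k/ is a voiceless obstruent between vowels /e/ and /i/, so it voices to [g]. /s/ is a voiceless obstruent between vowels /i/ and /u/, so it voices to [z]. /degudekisua/ → degudegizua.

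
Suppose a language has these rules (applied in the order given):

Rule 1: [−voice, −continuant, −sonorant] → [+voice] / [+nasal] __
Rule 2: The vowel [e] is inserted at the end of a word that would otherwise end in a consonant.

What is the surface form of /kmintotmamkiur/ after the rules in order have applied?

Rule 1 (post-nasal voicing): /t/ is a voiceless stop immediately after the nasal /n/, so it voices to [d]. /k/ is a voiceless stop immediately after the nasal /m/, so it voices to [g]. /kmintotmamkiur/ → kmindotmamgiur.
Rule 2 (final e-epenthesis): the form ends in the consonant /r/, so [e] is inserted word-finally. /kmindotmamgiur/ → kmindotmamgiure.

kmindotmamgiure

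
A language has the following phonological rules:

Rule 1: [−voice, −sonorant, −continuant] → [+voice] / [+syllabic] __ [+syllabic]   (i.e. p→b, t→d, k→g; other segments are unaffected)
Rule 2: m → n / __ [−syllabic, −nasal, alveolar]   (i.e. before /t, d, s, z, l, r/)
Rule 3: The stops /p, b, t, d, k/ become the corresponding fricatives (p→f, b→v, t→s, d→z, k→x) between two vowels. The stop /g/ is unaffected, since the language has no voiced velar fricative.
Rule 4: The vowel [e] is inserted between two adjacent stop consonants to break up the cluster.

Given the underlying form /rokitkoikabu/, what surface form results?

Rule 1 (intervocalic voicing): /k/ is a voiceless stop between vowels /o/ and /i/, so it voices to [g]. /k/ is a voiceless stop between vowels /i/ and /a/, so it voices to [g]. /rokitkoikabu/ → rogitkoigabu.
Rule 2 (nasal place assimilation): no segment meets the environment; /rogitkoigabu/ is unchanged.
Rule 3 (intervocalic spirantization): /b/ is a stop between vowels /a/ and /u/, so it spirantizes to the fricative [v]. /rogitkoigabu/ → rogitkoigavu.
Rule 4 (stop-cluster e-epenthesis): /t/ and /k/ form a stop–stop cluster, so [e] is inserted between them. /rogitkoigavu/ → rogitekoigavu.

rogitekoigavu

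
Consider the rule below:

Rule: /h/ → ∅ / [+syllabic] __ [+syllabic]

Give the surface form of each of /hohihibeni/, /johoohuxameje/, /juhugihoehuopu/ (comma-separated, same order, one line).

hoiibeni, jooouxameje, juugioeuopu

/hohihibeni/: /h/ occurs between vowels /o/ and /i/, so it deletes. /h/ occurs between vowels /i/ and /i/, so it deletes. → [hoiibeni].
/johoohuxameje/: /h/ occurs between vowels /o/ and /o/, so it deletes. /h/ occurs between vowels /o/ and /u/, so it deletes. → [jooouxameje].
/juhugihoehuopu/: /h/ occurs between vowels /u/ and /u/, so it deletes. /h/ occurs between vowels /i/ and /o/, so it deletes. /h/ occurs between vowels /e/ and /u/, so it deletes. → [juugioeuopu].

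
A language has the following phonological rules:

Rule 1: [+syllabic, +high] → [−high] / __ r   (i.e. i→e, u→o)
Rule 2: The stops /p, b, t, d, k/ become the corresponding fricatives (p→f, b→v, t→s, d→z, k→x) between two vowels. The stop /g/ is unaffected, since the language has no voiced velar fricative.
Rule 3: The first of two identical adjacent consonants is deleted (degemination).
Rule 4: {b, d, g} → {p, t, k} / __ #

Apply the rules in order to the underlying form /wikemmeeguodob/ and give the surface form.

wixemeeguozop

Rule 1 (pre-rhotic lowering): no segment meets the environment; /wikemmeeguodob/ is unchanged.
Rule 2 (intervocalic spirantization): /k/ is a stop between vowels /i/ and /e/, so it spirantizes to the fricative [x]. /d/ is a stop between vowels /o/ and /o/, so it spirantizes to the fricative [z]. /wikemmeeguodob/ → wixemmeeguozob.
Rule 3 (degemination): /mm/ is a geminate; the first /m/ deletes. /wixemmeeguozob/ → wixemeeguozob.
Rule 4 (final devoicing): /b/ is a voiced stop in word-final position, so it devoices to [p]. /wixemeeguozob/ → wixemeeguozop.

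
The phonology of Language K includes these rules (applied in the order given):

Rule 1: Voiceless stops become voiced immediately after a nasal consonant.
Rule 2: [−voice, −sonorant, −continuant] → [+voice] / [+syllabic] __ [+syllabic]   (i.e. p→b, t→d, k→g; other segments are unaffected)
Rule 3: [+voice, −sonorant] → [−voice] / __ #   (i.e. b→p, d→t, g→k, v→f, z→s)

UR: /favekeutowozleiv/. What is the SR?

Rule 1 (post-nasal voicing): no segment meets the environment; /favekeutowozleiv/ is unchanged.
Rule 2 (intervocalic voicing): /k/ is a voiceless stop between vowels /e/ and /e/, so it voices to [g]. /t/ is a voiceless stop between vowels /u/ and /o/, so it voices to [d]. /favekeutowozleiv/ → favegeudowozleiv.
Rule 3 (final devoicing): /v/ is a voiced obstruent in word-final position, so it devoices to [f]. /favegeudowozleiv/ → favegeudowozleif.

favegeudowozleif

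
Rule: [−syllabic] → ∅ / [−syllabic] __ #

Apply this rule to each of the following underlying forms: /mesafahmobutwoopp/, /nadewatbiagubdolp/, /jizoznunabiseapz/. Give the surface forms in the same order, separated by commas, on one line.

/mesafahmobutwoopp/: /p/ is the second consonant of a word-final cluster /pp/, so it deletes. → [mesafahmobutwoop].
/nadewatbiagubdolp/: /p/ is the second consonant of a word-final cluster /lp/, so it deletes. → [nadewatbiagubdol].
/jizoznunabiseapz/: /z/ is the second consonant of a word-final cluster /pz/, so it deletes. → [jizoznunabiseap].

mesafahmobutwoop, nadewatbiagubdol, jizoznunabiseap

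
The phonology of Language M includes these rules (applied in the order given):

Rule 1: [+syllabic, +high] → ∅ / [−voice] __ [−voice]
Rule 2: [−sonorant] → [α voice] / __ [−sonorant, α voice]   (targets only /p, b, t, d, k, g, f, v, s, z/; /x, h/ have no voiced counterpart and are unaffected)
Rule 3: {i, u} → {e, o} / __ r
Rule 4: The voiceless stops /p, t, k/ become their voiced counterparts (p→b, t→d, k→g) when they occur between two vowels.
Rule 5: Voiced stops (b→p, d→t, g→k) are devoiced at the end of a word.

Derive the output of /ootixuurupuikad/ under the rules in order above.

ootxuorubuigat

Rule 1 (high vowel syncope): /i/ is a high vowel flanked by voiceless consonants /t/ and /x/, so it deletes. /ootixuurupuikad/ → ootxuurupuikad.
Rule 2 (regressive voicing assimilation): no segment meets the environment; /ootxuurupuikad/ is unchanged.
Rule 3 (pre-rhotic lowering): /u/ is a high vowel immediately before /r/, so it lowers to [o]. /ootxuurupuikad/ → ootxuorupuikad.
Rule 4 (intervocalic voicing): /p/ is a voiceless stop between vowels /u/ and /u/, so it voices to [b]. /k/ is a voiceless stop between vowels /i/ and /a/, so it voices to [g]. /ootxuorupuikad/ → ootxuorubuigad.
Rule 5 (final devoicing): /d/ is a voiced stop in word-final position, so it devoices to [t]. /ootxuorubuigad/ → ootxuorubuigat.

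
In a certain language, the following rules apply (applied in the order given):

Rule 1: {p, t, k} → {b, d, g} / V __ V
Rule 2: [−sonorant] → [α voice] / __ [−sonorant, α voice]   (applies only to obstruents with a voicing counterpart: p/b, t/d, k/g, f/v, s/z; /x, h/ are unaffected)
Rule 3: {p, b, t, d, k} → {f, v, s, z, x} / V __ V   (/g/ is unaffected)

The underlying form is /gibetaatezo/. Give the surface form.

givezaazezo

Rule 1 (intervocalic voicing): /t/ is a voiceless stop between vowels /e/ and /a/, so it voices to [d]. /t/ is a voiceless stop between vowels /a/ and /e/, so it voices to [d]. /gibetaatezo/ → gibedaadezo.
Rule 2 (regressive voicing assimilation): no segment meets the environment; /gibedaadezo/ is unchanged.
Rule 3 (intervocalic spirantization): /b/ is a stop between vowels /i/ and /e/, so it spirantizes to the fricative [v]. /d/ is a stop between vowels /e/ and /a/, so it spirantizes to the fricative [z]. /d/ is a stop between vowels /a/ and /e/, so it spirantizes to the fricative [z]. /gibedaadezo/ → givezaazezo.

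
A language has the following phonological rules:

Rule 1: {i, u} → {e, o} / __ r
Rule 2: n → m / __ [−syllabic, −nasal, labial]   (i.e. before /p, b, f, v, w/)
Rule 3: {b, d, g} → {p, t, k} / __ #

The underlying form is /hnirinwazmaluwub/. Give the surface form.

Rule 1 (pre-rhotic lowering): /i/ is a high vowel immediately before /r/, so it lowers to [e]. /hnirinwazmaluwub/ → hnerinwazmaluwub.
Rule 2 (nasal place assimilation): /n/ precedes the labial consonant /w/, so it assimilates in place to [m]. /hnerinwazmaluwub/ → hnerimwazmaluwub.
Rule 3 (final devoicing): /b/ is a voiced stop in word-final position, so it devoices to [p]. /hnerimwazmaluwub/ → hnerimwazmaluwup.

hnerimwazmaluwup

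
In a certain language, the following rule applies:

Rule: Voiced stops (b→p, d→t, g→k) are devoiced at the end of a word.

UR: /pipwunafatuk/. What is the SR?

No segment of /pipwunafatuk/ meets the structural description of the rule, so the form surfaces unchanged.

pipwunafatuk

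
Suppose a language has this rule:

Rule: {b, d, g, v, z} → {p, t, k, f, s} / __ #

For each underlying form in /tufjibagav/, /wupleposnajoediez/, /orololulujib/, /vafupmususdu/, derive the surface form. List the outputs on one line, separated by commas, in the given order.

tufjibagaf, wupleposnajoedies, orololulujip, vafupmususdu

/tufjibagav/: /v/ is a voiced obstruent in word-final position, so it devoices to [f]. → [tufjibagaf].
/wupleposnajoediez/: /z/ is a voiced obstruent in word-final position, so it devoices to [s]. → [wupleposnajoedies].
/orololulujib/: /b/ is a voiced obstruent in word-final position, so it devoices to [p]. → [orololulujip].
/vafupmususdu/: the rule's environment is not met; surfaces unchanged as [vafupmususdu].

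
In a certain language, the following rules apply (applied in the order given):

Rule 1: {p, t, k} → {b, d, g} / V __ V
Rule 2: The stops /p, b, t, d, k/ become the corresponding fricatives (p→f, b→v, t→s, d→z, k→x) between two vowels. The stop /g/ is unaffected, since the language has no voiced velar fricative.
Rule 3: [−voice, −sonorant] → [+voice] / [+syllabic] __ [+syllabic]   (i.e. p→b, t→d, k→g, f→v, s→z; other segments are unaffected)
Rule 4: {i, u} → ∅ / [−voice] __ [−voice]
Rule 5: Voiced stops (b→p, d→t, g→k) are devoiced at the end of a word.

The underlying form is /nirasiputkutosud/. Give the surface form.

Rule 1 (intervocalic voicing): /p/ is a voiceless stop between vowels /i/ and /u/, so it voices to [b]. /t/ is a voiceless stop between vowels /u/ and /o/, so it voices to [d]. /nirasiputkutosud/ → nirasibutkudosud.
Rule 2 (intervocalic spirantization): /b/ is a stop between vowels /i/ and /u/, so it spirantizes to the fricative [v]. /d/ is a stop between vowels /u/ and /o/, so it spirantizes to the fricative [z]. /nirasibutkudosud/ → nirasivutkuzosud.
Rule 3 (intervocalic voicing): /s/ is a voiceless obstruent between vowels /a/ and /i/, so it voices to [z]. /s/ is a voiceless obstruent between vowels /o/ and /u/, so it voices to [z]. /nirasivutkuzosud/ → nirazivutkuzozud.
Rule 4 (high vowel syncope): no segment meets the environment; /nirazivutkuzozud/ is unchanged.
Rule 5 (final devoicing): /d/ is a voiced stop in word-final position, so it devoices to [t]. /nirazivutkuzozud/ → nirazivutkuzozut.

nirazivutkuzozut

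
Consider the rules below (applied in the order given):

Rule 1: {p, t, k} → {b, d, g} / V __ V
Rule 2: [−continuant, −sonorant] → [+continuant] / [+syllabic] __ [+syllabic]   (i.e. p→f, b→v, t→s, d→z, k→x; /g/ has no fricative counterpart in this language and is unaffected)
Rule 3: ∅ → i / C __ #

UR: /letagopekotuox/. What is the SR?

lezagovegozuoxi

Rule 1 (intervocalic voicing): /t/ is a voiceless stop between vowels /e/ and /a/, so it voices to [d]. /p/ is a voiceless stop between vowels /o/ and /e/, so it voices to [b]. /k/ is a voiceless stop between vowels /e/ and /o/, so it voices to [g]. /t/ is a voiceless stop between vowels /o/ and /u/, so it voices to [d]. /letagopekotuox/ → ledagobegoduox.
Rule 2 (intervocalic spirantization): /d/ is a stop between vowels /e/ and /a/, so it spirantizes to the fricative [z]. /b/ is a stop between vowels /o/ and /e/, so it spirantizes to the fricative [v]. /d/ is a stop between vowels /o/ and /u/, so it spirantizes to the fricative [z]. /ledagobegoduox/ → lezagovegozuox.
Rule 3 (final i-epenthesis): the form ends in the consonant /x/, so [i] is inserted word-finally. /lezagovegozuox/ → lezagovegozuoxi.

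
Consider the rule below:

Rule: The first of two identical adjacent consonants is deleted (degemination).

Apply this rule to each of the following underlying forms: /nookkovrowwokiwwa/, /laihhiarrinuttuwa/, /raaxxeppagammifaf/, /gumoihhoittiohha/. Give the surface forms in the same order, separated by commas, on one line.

/nookkovrowwokiwwa/: /kk/ is a geminate; the first /k/ deletes. /ww/ is a geminate; the first /w/ deletes. /ww/ is a geminate; the first /w/ deletes. → [nookovrowokiwa].
/laihhiarrinuttuwa/: /hh/ is a geminate; the first /h/ deletes. /rr/ is a geminate; the first /r/ deletes. /tt/ is a geminate; the first /t/ deletes. → [laihiarinutuwa].
/raaxxeppagammifaf/: /xx/ is a geminate; the first /x/ deletes. /pp/ is a geminate; the first /p/ deletes. /mm/ is a geminate; the first /m/ deletes. → [raaxepagamifaf].
/gumoihhoittiohha/: /hh/ is a geminate; the first /h/ deletes. /tt/ is a geminate; the first /t/ deletes. /hh/ is a geminate; the first /h/ deletes. → [gumoihoitioha].

nookovrowokiwa, laihiarinutuwa, raaxepagamifaf, gumoihoitioha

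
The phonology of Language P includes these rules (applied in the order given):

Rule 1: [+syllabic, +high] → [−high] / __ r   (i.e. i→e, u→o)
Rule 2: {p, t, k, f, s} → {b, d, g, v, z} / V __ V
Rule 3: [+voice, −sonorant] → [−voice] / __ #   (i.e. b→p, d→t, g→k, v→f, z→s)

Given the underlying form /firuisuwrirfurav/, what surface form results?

feruizuwrerforaf

Rule 1 (pre-rhotic lowering): /i/ is a high vowel immediately before /r/, so it lowers to [e]. /i/ is a high vowel immediately before /r/, so it lowers to [e]. /u/ is a high vowel immediately before /r/, so it lowers to [o]. /firuisuwrirfurav/ → feruisuwrerforav.
Rule 2 (intervocalic voicing): /s/ is a voiceless obstruent between vowels /i/ and /u/, so it voices to [z]. /feruisuwrerforav/ → feruizuwrerforav.
Rule 3 (final devoicing): /v/ is a voiced obstruent in word-final position, so it devoices to [f]. /feruizuwrerforav/ → feruizuwrerforaf.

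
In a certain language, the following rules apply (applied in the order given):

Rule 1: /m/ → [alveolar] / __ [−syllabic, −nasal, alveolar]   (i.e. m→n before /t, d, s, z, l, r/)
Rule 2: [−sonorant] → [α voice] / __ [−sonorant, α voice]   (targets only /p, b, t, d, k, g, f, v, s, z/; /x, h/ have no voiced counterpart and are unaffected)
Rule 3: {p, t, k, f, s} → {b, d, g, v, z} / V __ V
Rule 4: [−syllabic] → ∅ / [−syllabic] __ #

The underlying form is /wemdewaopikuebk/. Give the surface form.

wendewaobiguep

Rule 1 (nasal place assimilation): /m/ precedes the alveolar consonant /d/, so it assimilates in place to [n]. /wemdewaopikuebk/ → wendewaopikuebk.
Rule 2 (regressive voicing assimilation): /b/ precedes the voiceless obstruent /k/, so it devoices to [p] by assimilation. /wendewaopikuebk/ → wendewaopikuepk.
Rule 3 (intervocalic voicing): /p/ is a voiceless obstruent between vowels /o/ and /i/, so it voices to [b]. /k/ is a voiceless obstruent between vowels /i/ and /u/, so it voices to [g]. /wendewaopikuepk/ → wendewaobiguepk.
Rule 4 (final cluster simplification): /k/ is the second consonant of a word-final cluster /pk/, so it deletes. /wendewaobiguepk/ → wendewaobiguep.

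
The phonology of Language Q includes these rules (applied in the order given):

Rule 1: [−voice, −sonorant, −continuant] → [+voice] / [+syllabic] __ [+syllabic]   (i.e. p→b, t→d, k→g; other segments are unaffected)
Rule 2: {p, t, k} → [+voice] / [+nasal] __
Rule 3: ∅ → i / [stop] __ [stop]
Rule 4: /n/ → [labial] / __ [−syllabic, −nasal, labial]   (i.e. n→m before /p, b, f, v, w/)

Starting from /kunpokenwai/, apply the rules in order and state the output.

kumbogemwai

Rule 1 (intervocalic voicing): /k/ is a voiceless stop between vowels /o/ and /e/, so it voices to [g]. /kunpokenwai/ → kunpogenwai.
Rule 2 (post-nasal voicing): /p/ is a voiceless stop immediately after the nasal /n/, so it voices to [b]. /kunpogenwai/ → kunbogenwai.
Rule 3 (stop-cluster i-epenthesis): no segment meets the environment; /kunbogenwai/ is unchanged.
Rule 4 (nasal place assimilation): /n/ precedes the labial consonant /b/, so it assimilates in place to [m]. /n/ precedes the labial consonant /w/, so it assimilates in place to [m]. /kunbogenwai/ → kumbogemwai.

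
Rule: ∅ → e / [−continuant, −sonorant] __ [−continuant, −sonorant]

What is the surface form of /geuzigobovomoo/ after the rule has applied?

geuzigobovomoo

No segment of /geuzigobovomoo/ meets the structural description of the rule, so the form surfaces unchanged.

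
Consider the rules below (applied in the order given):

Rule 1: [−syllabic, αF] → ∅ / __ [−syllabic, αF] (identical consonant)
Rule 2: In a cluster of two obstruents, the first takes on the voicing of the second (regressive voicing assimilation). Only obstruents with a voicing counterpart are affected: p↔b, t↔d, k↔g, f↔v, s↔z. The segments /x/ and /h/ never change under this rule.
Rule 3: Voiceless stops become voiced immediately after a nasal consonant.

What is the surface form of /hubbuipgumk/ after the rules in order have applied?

Rule 1 (degemination): /bb/ is a geminate; the first /b/ deletes. /hubbuipgumk/ → hubuipgumk.
Rule 2 (regressive voicing assimilation): /p/ precedes the voiced obstruent /g/, so it voices to [b] by assimilation. /hubuipgumk/ → hubuibgumk.
Rule 3 (post-nasal voicing): /k/ is a voiceless stop immediately after the nasal /m/, so it voices to [g]. /hubuibgumk/ → hubuibgumg.

hubuibgumg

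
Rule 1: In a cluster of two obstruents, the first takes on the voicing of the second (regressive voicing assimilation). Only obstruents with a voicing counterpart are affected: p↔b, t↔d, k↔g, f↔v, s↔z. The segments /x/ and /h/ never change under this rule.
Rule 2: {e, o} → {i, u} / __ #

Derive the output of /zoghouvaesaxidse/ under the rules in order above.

zokhouvaesaxitsi

Rule 1 (regressive voicing assimilation): /g/ precedes the voiceless obstruent /h/, so it devoices to [k] by assimilation. /d/ precedes the voiceless obstruent /s/, so it devoices to [t] by assimilation. /zoghouvaesaxidse/ → zokhouvaesaxitse.
Rule 2 (final vowel raising): /e/ is a mid vowel in word-final position, so it raises to [i]. /zokhouvaesaxitse/ → zokhouvaesaxitsi.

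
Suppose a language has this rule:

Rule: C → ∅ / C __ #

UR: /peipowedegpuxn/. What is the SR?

/n/ is the second consonant of a word-final cluster /xn/, so it deletes.
Surface form: [peipowedegpux].

peipowedegpux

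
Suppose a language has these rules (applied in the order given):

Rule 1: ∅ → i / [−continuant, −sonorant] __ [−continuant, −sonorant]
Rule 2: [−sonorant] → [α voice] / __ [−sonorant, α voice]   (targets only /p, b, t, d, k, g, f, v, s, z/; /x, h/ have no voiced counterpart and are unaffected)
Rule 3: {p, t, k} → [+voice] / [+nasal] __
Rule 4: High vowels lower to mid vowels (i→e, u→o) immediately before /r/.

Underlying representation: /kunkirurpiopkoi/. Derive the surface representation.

Rule 1 (stop-cluster i-epenthesis): /p/ and /k/ form a stop–stop cluster, so [i] is inserted between them. /kunkirurpiopkoi/ → kunkirurpiopikoi.
Rule 2 (regressive voicing assimilation): no segment meets the environment; /kunkirurpiopikoi/ is unchanged.
Rule 3 (post-nasal voicing): /k/ is a voiceless stop immediately after the nasal /n/, so it voices to [g]. /kunkirurpiopikoi/ → kungirurpiopikoi.
Rule 4 (pre-rhotic lowering): /i/ is a high vowel immediately before /r/, so it lowers to [e]. /u/ is a high vowel immediately before /r/, so it lowers to [o]. /kungirurpiopikoi/ → kungerorpiopikoi.

kungerorpiopikoi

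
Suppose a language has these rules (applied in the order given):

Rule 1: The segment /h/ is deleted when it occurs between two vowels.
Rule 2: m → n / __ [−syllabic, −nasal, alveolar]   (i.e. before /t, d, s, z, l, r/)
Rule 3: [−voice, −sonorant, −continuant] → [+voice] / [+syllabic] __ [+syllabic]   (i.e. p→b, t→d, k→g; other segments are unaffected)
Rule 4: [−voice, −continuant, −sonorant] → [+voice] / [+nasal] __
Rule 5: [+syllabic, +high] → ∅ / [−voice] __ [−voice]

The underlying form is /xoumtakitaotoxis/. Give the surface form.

xoundagidaodoxs

Rule 1 (intervocalic h-deletion): no segment meets the environment; /xoumtakitaotoxis/ is unchanged.
Rule 2 (nasal place assimilation): /m/ precedes the alveolar consonant /t/, so it assimilates in place to [n]. /xoumtakitaotoxis/ → xountakitaotoxis.
Rule 3 (intervocalic voicing): /k/ is a voiceless stop between vowels /a/ and /i/, so it voices to [g]. /t/ is a voiceless stop between vowels /i/ and /a/, so it voices to [d]. /t/ is a voiceless stop between vowels /o/ and /o/, so it voices to [d]. /xountakitaotoxis/ → xountagidaodoxis.
Rule 4 (post-nasal voicing): /t/ is a voiceless stop immediately after the nasal /n/, so it voices to [d]. /xountagidaodoxis/ → xoundagidaodoxis.
Rule 5 (high vowel syncope): /i/ is a high vowel flanked by voiceless consonants /x/ and /s/, so it deletes. /xoundagidaodoxis/ → xoundagidaodoxs.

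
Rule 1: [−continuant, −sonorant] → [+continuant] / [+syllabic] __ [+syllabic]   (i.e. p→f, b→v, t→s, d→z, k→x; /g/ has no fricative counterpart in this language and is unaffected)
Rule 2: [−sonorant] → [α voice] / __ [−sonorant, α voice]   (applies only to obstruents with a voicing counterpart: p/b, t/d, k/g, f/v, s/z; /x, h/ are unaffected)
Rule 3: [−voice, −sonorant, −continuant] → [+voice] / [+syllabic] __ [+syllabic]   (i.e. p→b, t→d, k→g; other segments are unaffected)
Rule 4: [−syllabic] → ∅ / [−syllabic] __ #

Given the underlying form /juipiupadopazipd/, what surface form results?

juifiufazofazib

Rule 1 (intervocalic spirantization): /p/ is a stop between vowels /i/ and /i/, so it spirantizes to the fricative [f]. /p/ is a stop between vowels /u/ and /a/, so it spirantizes to the fricative [f]. /d/ is a stop between vowels /a/ and /o/, so it spirantizes to the fricative [z]. /p/ is a stop between vowels /o/ and /a/, so it spirantizes to the fricative [f]. /juipiupadopazipd/ → juifiufazofazipd.
Rule 2 (regressive voicing assimilation): /p/ precedes the voiced obstruent /d/, so it voices to [b] by assimilation. /juifiufazofazipd/ → juifiufazofazibd.
Rule 3 (intervocalic voicing): no segment meets the environment; /juifiufazofazibd/ is unchanged.
Rule 4 (final cluster simplification): /d/ is the second consonant of a word-final cluster /bd/, so it deletes. /juifiufazofazibd/ → juifiufazofazib.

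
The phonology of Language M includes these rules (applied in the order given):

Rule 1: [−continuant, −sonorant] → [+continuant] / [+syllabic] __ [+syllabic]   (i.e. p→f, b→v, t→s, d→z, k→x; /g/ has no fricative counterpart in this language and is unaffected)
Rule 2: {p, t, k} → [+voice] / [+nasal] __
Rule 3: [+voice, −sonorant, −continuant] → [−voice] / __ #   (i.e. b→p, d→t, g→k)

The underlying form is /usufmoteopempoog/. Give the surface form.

usufmoseofembook

Rule 1 (intervocalic spirantization): /t/ is a stop between vowels /o/ and /e/, so it spirantizes to the fricative [s]. /p/ is a stop between vowels /o/ and /e/, so it spirantizes to the fricative [f]. /usufmoteopempoog/ → usufmoseofempoog.
Rule 2 (post-nasal voicing): /p/ is a voiceless stop immediately after the nasal /m/, so it voices to [b]. /usufmoseofempoog/ → usufmoseofemboog.
Rule 3 (final devoicing): /g/ is a voiced stop in word-final position, so it devoices to [k]. /usufmoseofemboog/ → usufmoseofembook.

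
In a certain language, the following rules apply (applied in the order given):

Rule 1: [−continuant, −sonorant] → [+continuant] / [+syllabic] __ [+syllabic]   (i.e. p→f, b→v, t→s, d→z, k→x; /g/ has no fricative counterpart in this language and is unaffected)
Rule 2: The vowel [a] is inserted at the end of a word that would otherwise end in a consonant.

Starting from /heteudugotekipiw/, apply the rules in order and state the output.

Rule 1 (intervocalic spirantization): /t/ is a stop between vowels /e/ and /e/, so it spirantizes to the fricative [s]. /d/ is a stop between vowels /u/ and /u/, so it spirantizes to the fricative [z]. /t/ is a stop between vowels /o/ and /e/, so it spirantizes to the fricative [s]. /k/ is a stop between vowels /e/ and /i/, so it spirantizes to the fricative [x]. /p/ is a stop between vowels /i/ and /i/, so it spirantizes to the fricative [f]. /heteudugotekipiw/ → heseuzugosexifiw.
Rule 2 (final a-epenthesis): the form ends in the consonant /w/, so [a] is inserted word-finally. /heseuzugosexifiw/ → heseuzugosexifiwa.

heseuzugosexifiwa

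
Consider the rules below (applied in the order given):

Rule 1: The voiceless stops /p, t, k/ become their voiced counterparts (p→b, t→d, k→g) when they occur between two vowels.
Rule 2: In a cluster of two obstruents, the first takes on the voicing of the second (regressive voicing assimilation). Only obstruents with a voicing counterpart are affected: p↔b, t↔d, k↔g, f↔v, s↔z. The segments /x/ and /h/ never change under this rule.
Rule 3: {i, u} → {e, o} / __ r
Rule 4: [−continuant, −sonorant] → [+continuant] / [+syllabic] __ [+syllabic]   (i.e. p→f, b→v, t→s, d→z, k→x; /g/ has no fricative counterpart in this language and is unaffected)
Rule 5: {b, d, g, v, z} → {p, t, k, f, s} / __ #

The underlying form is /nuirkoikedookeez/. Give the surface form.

Rule 1 (intervocalic voicing): /k/ is a voiceless stop between vowels /i/ and /e/, so it voices to [g]. /k/ is a voiceless stop between vowels /o/ and /e/, so it voices to [g]. /nuirkoikedookeez/ → nuirkoigedoogeez.
Rule 2 (regressive voicing assimilation): no segment meets the environment; /nuirkoigedoogeez/ is unchanged.
Rule 3 (pre-rhotic lowering): /i/ is a high vowel immediately before /r/, so it lowers to [e]. /nuirkoigedoogeez/ → nuerkoigedoogeez.
Rule 4 (intervocalic spirantization): /d/ is a stop between vowels /e/ and /o/, so it spirantizes to the fricative [z]. /nuerkoigedoogeez/ → nuerkoigezoogeez.
Rule 5 (final devoicing): /z/ is a voiced obstruent in word-final position, so it devoices to [s]. /nuerkoigezoogeez/ → nuerkoigezoogees.

nuerkoigezoogees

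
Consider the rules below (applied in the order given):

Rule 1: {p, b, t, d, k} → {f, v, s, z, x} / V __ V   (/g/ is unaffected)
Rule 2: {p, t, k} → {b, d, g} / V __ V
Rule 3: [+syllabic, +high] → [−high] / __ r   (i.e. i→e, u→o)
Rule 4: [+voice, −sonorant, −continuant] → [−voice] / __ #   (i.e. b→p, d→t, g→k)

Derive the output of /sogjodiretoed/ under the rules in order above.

Rule 1 (intervocalic spirantization): /d/ is a stop between vowels /o/ and /i/, so it spirantizes to the fricative [z]. /t/ is a stop between vowels /e/ and /o/, so it spirantizes to the fricative [s]. /sogjodiretoed/ → sogjoziresoed.
Rule 2 (intervocalic voicing): no segment meets the environment; /sogjoziresoed/ is unchanged.
Rule 3 (pre-rhotic lowering): /i/ is a high vowel immediately before /r/, so it lowers to [e]. /sogjoziresoed/ → sogjozeresoed.
Rule 4 (final devoicing): /d/ is a voiced stop in word-final position, so it devoices to [t]. /sogjozeresoed/ → sogjozeresoet.

sogjozeresoet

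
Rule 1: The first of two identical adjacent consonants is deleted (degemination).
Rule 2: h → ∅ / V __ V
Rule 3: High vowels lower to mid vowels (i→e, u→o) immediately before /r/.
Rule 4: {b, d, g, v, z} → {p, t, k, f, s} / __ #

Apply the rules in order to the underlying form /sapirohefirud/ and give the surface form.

saperoeferut

Rule 1 (degemination): no segment meets the environment; /sapirohefirud/ is unchanged.
Rule 2 (intervocalic h-deletion): /h/ occurs between vowels /o/ and /e/, so it deletes. /sapirohefirud/ → sapiroefirud.
Rule 3 (pre-rhotic lowering): /i/ is a high vowel immediately before /r/, so it lowers to [e]. /i/ is a high vowel immediately before /r/, so it lowers to [e]. /sapiroefirud/ → saperoeferud.
Rule 4 (final devoicing): /d/ is a voiced obstruent in word-final position, so it devoices to [t]. /saperoeferud/ → saperoeferut.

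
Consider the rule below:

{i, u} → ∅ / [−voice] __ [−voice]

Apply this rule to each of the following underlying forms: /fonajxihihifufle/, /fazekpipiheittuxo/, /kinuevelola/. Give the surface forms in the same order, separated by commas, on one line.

fonajxhhffle, fazekppheittxo, kinuevelola

/fonajxihihifufle/: /i/ is a high vowel flanked by voiceless consonants /x/ and /h/, so it deletes. /i/ is a high vowel flanked by voiceless consonants /h/ and /h/, so it deletes. /i/ is a high vowel flanked by voiceless consonants /h/ and /f/, so it deletes. /u/ is a high vowel flanked by voiceless consonants /f/ and /f/, so it deletes. → [fonajxhhffle].
/fazekpipiheittuxo/: /i/ is a high vowel flanked by voiceless consonants /p/ and /p/, so it deletes. /i/ is a high vowel flanked by voiceless consonants /p/ and /h/, so it deletes. /u/ is a high vowel flanked by voiceless consonants /t/ and /x/, so it deletes. → [fazekppheittxo].
/kinuevelola/: the rule's environment is not met; surfaces unchanged as [kinuevelola].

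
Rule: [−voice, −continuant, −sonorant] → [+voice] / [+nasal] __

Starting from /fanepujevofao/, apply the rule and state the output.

fanepujevofao

No segment of /fanepujevofao/ meets the structural description of the rule, so the form surfaces unchanged.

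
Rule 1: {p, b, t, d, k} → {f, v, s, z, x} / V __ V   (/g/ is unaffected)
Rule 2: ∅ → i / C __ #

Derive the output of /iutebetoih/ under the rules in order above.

iusevesoihi

Rule 1 (intervocalic spirantization): /t/ is a stop between vowels /u/ and /e/, so it spirantizes to the fricative [s]. /b/ is a stop between vowels /e/ and /e/, so it spirantizes to the fricative [v]. /t/ is a stop between vowels /e/ and /o/, so it spirantizes to the fricative [s]. /iutebetoih/ → iusevesoih.
Rule 2 (final i-epenthesis): the form ends in the consonant /h/, so [i] is inserted word-finally. /iusevesoih/ → iusevesoihi.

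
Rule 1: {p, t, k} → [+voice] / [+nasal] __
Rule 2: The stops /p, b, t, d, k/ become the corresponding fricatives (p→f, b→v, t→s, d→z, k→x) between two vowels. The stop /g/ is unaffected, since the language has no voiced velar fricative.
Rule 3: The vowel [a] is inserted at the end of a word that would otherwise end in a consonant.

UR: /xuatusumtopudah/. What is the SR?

xuasusumdofuzaha

Rule 1 (post-nasal voicing): /t/ is a voiceless stop immediately after the nasal /m/, so it voices to [d]. /xuatusumtopudah/ → xuatusumdopudah.
Rule 2 (intervocalic spirantization): /t/ is a stop between vowels /a/ and /u/, so it spirantizes to the fricative [s]. /p/ is a stop between vowels /o/ and /u/, so it spirantizes to the fricative [f]. /d/ is a stop between vowels /u/ and /a/, so it spirantizes to the fricative [z]. /xuatusumdopudah/ → xuasusumdofuzah.
Rule 3 (final a-epenthesis): the form ends in the consonant /h/, so [a] is inserted word-finally. /xuasusumdofuzah/ → xuasusumdofuzaha.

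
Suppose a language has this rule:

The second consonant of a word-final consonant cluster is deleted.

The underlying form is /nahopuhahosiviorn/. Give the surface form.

/n/ is the second consonant of a word-final cluster /rn/, so it deletes.
Surface form: [nahopuhahosivior].

nahopuhahosivior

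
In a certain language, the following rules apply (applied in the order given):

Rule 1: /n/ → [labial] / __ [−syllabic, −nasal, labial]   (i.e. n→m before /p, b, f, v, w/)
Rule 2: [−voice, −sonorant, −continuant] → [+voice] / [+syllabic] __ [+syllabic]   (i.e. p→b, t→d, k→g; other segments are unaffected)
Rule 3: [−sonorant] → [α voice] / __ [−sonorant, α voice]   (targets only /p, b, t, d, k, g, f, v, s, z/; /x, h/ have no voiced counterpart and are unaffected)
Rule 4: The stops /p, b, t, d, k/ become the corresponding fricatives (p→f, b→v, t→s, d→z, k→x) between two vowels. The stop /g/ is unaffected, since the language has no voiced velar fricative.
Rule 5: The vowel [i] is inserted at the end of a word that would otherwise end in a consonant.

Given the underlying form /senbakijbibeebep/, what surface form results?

Rule 1 (nasal place assimilation): /n/ precedes the labial consonant /b/, so it assimilates in place to [m]. /senbakijbibeebep/ → sembakijbibeebep.
Rule 2 (intervocalic voicing): /k/ is a voiceless stop between vowels /a/ and /i/, so it voices to [g]. /sembakijbibeebep/ → sembagijbibeebep.
Rule 3 (regressive voicing assimilation): no segment meets the environment; /sembagijbibeebep/ is unchanged.
Rule 4 (intervocalic spirantization): /b/ is a stop between vowels /i/ and /e/, so it spirantizes to the fricative [v]. /b/ is a stop between vowels /e/ and /e/, so it spirantizes to the fricative [v]. /sembagijbibeebep/ → sembagijbiveevep.
Rule 5 (final i-epenthesis): the form ends in the consonant /p/, so [i] is inserted word-finally. /sembagijbiveevep/ → sembagijbiveevepi.

sembagijbiveevepi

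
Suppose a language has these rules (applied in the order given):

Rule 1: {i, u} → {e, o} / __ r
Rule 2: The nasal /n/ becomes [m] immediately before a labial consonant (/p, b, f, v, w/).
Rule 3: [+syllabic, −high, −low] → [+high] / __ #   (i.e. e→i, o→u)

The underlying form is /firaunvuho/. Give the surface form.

feraumvuhu

Rule 1 (pre-rhotic lowering): /i/ is a high vowel immediately before /r/, so it lowers to [e]. /firaunvuho/ → feraunvuho.
Rule 2 (nasal place assimilation): /n/ precedes the labial consonant /v/, so it assimilates in place to [m]. /feraunvuho/ → feraumvuho.
Rule 3 (final vowel raising): /o/ is a mid vowel in word-final position, so it raises to [u]. /feraumvuho/ → feraumvuhu.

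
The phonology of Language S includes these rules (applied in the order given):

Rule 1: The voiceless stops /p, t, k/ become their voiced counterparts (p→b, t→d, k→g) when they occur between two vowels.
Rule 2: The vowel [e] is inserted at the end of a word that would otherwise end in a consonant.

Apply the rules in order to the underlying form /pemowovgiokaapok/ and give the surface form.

pemowovgiogaaboke

Rule 1 (intervocalic voicing): /k/ is a voiceless stop between vowels /o/ and /a/, so it voices to [g]. /p/ is a voiceless stop between vowels /a/ and /o/, so it voices to [b]. /pemowovgiokaapok/ → pemowovgiogaabok.
Rule 2 (final e-epenthesis): the form ends in the consonant /k/, so [e] is inserted word-finally. /pemowovgiogaabok/ → pemowovgiogaaboke.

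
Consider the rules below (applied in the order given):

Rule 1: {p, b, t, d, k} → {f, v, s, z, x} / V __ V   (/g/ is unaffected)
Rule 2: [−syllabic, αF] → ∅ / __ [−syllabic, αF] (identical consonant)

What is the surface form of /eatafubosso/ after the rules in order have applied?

Rule 1 (intervocalic spirantization): /t/ is a stop between vowels /a/ and /a/, so it spirantizes to the fricative [s]. /b/ is a stop between vowels /u/ and /o/, so it spirantizes to the fricative [v]. /eatafubosso/ → easafuvosso.
Rule 2 (degemination): /ss/ is a geminate; the first /s/ deletes. /easafuvosso/ → easafuvoso.

easafuvoso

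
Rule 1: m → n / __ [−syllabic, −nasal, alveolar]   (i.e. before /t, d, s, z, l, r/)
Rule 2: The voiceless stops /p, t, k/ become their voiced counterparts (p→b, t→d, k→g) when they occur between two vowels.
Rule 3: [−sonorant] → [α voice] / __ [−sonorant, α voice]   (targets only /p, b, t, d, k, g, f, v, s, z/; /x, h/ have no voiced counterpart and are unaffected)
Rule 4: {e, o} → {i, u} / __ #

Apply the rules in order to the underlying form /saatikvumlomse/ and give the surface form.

saadigvunlonsi

Rule 1 (nasal place assimilation): /m/ precedes the alveolar consonant /l/, so it assimilates in place to [n]. /m/ precedes the alveolar consonant /s/, so it assimilates in place to [n]. /saatikvumlomse/ → saatikvunlonse.
Rule 2 (intervocalic voicing): /t/ is a voiceless stop between vowels /a/ and /i/, so it voices to [d]. /saatikvunlonse/ → saadikvunlonse.
Rule 3 (regressive voicing assimilation): /k/ precedes the voiced obstruent /v/, so it voices to [g] by assimilation. /saadikvunlonse/ → saadigvunlonse.
Rule 4 (final vowel raising): /e/ is a mid vowel in word-final position, so it raises to [i]. /saadigvunlonse/ → saadigvunlonsi.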